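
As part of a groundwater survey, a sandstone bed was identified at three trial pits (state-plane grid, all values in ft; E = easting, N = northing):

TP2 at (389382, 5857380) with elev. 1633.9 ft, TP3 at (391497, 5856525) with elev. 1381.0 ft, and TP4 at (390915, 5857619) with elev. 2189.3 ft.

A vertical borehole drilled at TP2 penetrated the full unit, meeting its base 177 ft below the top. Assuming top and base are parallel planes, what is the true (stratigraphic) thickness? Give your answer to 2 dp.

132.22 ft

Let the plane be z = a·E + b·N + c.
TP3−TP2: 2115a − 855b = −252.9;  TP4−TP2: 1533a + 239b = 555.4.
Solving gives a = 0.22818, b = 0.86024.
|∇z| = √(a²+b²) = 0.88999, so dip δ = arctan(0.88999) = 41.67°.
True thickness = vertical thickness × cos δ = 177 × cos 41.67° = 132.22 ft.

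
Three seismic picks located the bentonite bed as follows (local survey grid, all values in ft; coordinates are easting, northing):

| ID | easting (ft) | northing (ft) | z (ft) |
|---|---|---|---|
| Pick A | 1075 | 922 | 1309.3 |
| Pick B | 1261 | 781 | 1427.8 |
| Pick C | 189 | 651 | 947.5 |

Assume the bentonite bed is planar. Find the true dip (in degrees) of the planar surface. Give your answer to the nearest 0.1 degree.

Let the plane be z = a·easting + b·northing + c.
Pick B−Pick A: 186a − 141b = 118.5;  Pick C−Pick A: −886a − 271b = −361.8.
Solving gives a = 0.47411, b = −0.21500.
Gradient magnitude |∇z| = √(a² + b²) = √(0.22478 + 0.04622) = 0.52058.
True dip = arctan(0.52058) = 27.5°, dipping toward WNW (azimuth ≈ 294°).

27.5°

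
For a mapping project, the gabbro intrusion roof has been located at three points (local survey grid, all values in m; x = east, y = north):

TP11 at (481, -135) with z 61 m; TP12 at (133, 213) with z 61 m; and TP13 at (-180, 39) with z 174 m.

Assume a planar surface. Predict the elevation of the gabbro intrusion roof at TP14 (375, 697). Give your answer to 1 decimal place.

-107.5 m

Two edge vectors: TP11→TP12 = (-348, 348, 0), TP11→TP13 = (-661, 174, 113).
Normal n = (TP11→TP12) × (TP11→TP13) = (39324, 39324, 169476).
So ∂z/∂x = −n_x/n_z = −0.23203 and ∂z/∂y = −n_y/n_z = −0.23203.
Intercept c from TP11: 61 + 111.61 − 31.32 = 141.28.
At (375, 697): z = −87.0 − 161.7 + 141.28 = -107.5 m.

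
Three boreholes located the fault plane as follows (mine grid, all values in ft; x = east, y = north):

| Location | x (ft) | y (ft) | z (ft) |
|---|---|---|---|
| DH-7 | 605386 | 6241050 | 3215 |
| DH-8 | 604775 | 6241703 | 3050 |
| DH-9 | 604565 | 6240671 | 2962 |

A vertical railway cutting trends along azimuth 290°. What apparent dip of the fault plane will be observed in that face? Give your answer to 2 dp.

Let the plane be z = a·x + b·y + c.
DH-8−DH-7: −611a + 653b = −165;  DH-9−DH-7: −821a − 379b = −253.
Solving gives a = 0.29666, b = 0.02490.
Unit vector along 290° is (sin 290°, cos 290°) = (-0.9397, 0.3420).
Slope in that direction = a·(-0.9397) + b·(0.3420) = −0.27026.
Apparent dip = arctan|0.27026| = 15.12° (true dip is 16.6°, so apparent ≤ true as expected).

15.12°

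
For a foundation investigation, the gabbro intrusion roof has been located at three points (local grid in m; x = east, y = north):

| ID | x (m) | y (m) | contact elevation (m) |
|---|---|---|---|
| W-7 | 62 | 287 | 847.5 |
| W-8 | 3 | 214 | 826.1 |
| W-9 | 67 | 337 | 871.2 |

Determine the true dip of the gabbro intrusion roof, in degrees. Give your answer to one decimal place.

Let the plane be z = a·x + b·y + c.
W-8−W-7: −59a − 73b = −21.4;  W-9−W-7: 5a + 50b = 23.7.
Solving gives a = −0.25536, b = 0.49954.
Gradient magnitude |∇z| = √(a² + b²) = √(0.06521 + 0.24954) = 0.56102.
True dip = arctan(0.56102) = 29.3°, dipping toward SSE (azimuth ≈ 153°).

29.3°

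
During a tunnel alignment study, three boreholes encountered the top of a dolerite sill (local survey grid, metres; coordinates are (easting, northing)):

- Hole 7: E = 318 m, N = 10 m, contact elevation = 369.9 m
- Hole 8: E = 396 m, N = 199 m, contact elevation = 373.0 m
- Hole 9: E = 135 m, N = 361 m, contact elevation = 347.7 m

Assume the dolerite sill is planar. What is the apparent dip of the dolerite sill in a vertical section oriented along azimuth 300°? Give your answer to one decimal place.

4.8°

Two edge vectors: Hole 7→Hole 8 = (78, 189, 3.1), Hole 7→Hole 9 = (-183, 351, -22.2).
Normal n = (Hole 7→Hole 8) × (Hole 7→Hole 9) = (-5283.9, 1164.3, 61965).
So ∂z/∂E = −n_x/n_z = 0.08527 and ∂z/∂N = −n_y/n_z = −0.01879.
Unit vector along 300° is (sin 300°, cos 300°) = (-0.8660, 0.5000).
Slope in that direction = a·(-0.8660) + b·(0.5000) = −0.08324.
Apparent dip = arctan|0.08324| = 4.8° (true dip is 5.0°, so apparent ≤ true as expected).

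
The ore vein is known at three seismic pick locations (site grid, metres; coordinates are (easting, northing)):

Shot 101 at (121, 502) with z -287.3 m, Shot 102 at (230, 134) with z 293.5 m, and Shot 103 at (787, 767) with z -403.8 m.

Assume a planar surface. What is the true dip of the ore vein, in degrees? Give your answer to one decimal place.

Two edge vectors: Shot 101→Shot 102 = (109, -368, 580.8), Shot 101→Shot 103 = (666, 265, -116.5).
Normal n = (Shot 101→Shot 102) × (Shot 101→Shot 103) = (-111040, 399511.3, 273973).
So ∂z/∂E = −n_x/n_z = 0.40530 and ∂z/∂N = −n_y/n_z = −1.45821.
Gradient magnitude |∇z| = √(a² + b²) = √(0.16426 + 2.12639) = 1.51349.
True dip = arctan(1.51349) = 56.5°, dipping toward NNW (azimuth ≈ 344°).

56.5°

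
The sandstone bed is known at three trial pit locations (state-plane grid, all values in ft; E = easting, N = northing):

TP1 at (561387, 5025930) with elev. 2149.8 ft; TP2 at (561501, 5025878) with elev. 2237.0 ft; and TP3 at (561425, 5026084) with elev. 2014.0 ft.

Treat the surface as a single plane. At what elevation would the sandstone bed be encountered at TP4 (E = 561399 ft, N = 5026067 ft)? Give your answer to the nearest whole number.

Let the plane be z = a·E + b·N + c.
TP2−TP1: 114a − 52b = 87.2;  TP3−TP1: 38a + 154b = −135.8.
Solving gives a = 0.32598812, b = −0.96225681.
Then c = 2149.8 − a·561387 − b·5025930 = 4655379.67.
At (561399, 5026067): z = 183009.4 − 4836367.2 + 4655379.67 = 2021.9 ft.

2022 ft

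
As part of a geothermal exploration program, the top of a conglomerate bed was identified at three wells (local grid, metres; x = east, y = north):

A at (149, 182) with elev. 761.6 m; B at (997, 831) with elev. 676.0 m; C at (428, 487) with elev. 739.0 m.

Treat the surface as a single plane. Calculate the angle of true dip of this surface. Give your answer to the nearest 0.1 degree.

9.1°

Two edge vectors: A→B = (848, 649, -85.6), A→C = (279, 305, -22.6).
Normal n = (A→B) × (A→C) = (11440.6, -4717.6, 77569).
So ∂z/∂x = −n_x/n_z = −0.14749 and ∂z/∂y = −n_y/n_z = 0.06082.
Gradient magnitude |∇z| = √(a² + b²) = √(0.02175 + 0.00370) = 0.15954.
True dip = arctan(0.15954) = 9.1°, dipping toward ESE (azimuth ≈ 112°).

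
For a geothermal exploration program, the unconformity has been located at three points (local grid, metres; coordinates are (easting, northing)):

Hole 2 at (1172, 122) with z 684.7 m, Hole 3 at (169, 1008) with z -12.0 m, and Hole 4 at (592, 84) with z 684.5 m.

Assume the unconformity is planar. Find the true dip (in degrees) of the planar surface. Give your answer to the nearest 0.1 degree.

Let the plane be z = a·E + b·N + c.
Hole 3−Hole 2: −1003a + 886b = −696.7;  Hole 4−Hole 2: −580a − 38b = −0.2.
Solving gives a = 0.04828, b = −0.73168.
Gradient magnitude |∇z| = √(a² + b²) = √(0.00233 + 0.53536) = 0.73328.
True dip = arctan(0.73328) = 36.3°, dipping toward N (azimuth ≈ 356°).

36.3°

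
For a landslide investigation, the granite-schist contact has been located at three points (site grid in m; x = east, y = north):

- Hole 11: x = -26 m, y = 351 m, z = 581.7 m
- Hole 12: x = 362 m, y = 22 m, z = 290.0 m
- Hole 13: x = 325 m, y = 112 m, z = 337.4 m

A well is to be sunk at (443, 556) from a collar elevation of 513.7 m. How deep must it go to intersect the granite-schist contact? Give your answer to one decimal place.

Let the plane be z = a·x + b·y + c.
Hole 12−Hole 11: 388a − 329b = −291.7;  Hole 13−Hole 11: 351a − 239b = −244.3.
Solving gives a = −0.46856, b = 0.33404.
Then c = 581.7 − a·-26 − b·351 = 452.27.
At (443, 556): z_contact = −207.57 + 185.72 + 452.27 = 430.42 m.
Depth below ground = 513.7 − 430.42 = 83.3 m.

83.3 m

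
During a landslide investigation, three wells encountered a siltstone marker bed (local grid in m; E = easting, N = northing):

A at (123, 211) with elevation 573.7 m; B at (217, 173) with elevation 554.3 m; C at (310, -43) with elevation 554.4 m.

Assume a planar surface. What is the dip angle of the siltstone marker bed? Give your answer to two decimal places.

15.24°

Two edge vectors: A→B = (94, -38, -19.4), A→C = (187, -254, -19.3).
Normal n = (A→B) × (A→C) = (-4194.2, -1813.6, -16770).
So ∂z/∂E = −n_x/n_z = −0.25010 and ∂z/∂N = −n_y/n_z = −0.10815.
Gradient magnitude |∇z| = √(a² + b²) = √(0.06255 + 0.01170) = 0.27248.
True dip = arctan(0.27248) = 15.24°, dipping toward ENE (azimuth ≈ 067°).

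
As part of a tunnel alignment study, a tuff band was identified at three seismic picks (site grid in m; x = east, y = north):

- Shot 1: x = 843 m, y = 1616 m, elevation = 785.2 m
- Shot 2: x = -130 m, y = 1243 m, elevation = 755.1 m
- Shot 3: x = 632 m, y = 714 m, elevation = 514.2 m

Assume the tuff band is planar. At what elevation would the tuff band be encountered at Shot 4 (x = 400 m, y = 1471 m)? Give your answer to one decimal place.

779.5 m

Two edge vectors: Shot 1→Shot 2 = (-973, -373, -30.1), Shot 1→Shot 3 = (-211, -902, -271).
Normal n = (Shot 1→Shot 2) × (Shot 1→Shot 3) = (73932.8, -257331.9, 798943).
So ∂z/∂x = −n_x/n_z = −0.092538 and ∂z/∂y = −n_y/n_z = 0.322090.
Intercept c from Shot 1: 785.2 + 78.01 − 520.50 = 342.71.
At (400, 1471): z = −37.0 + 473.8 + 342.71 = 779.5 m.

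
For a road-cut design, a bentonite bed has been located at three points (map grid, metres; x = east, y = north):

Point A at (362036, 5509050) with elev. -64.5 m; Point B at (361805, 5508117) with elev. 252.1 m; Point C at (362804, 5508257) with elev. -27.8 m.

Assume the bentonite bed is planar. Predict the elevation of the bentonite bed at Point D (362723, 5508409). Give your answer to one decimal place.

Two edge vectors: Point A→Point B = (-231, -933, 316.6), Point A→Point C = (768, -793, 36.7).
Normal n = (Point A→Point B) × (Point A→Point C) = (216822.7, 251626.5, 899727).
So ∂z/∂x = −n_x/n_z = −0.240987211 and ∂z/∂y = −n_y/n_z = −0.279669833.
Intercept c from Point A: -64.5 + 87246.05 + 1540715.09 = 1627896.64.
At (362723, 5508409): z = −87411.6 − 1540535.8 + 1627896.64 = -50.8 m.

-50.8 m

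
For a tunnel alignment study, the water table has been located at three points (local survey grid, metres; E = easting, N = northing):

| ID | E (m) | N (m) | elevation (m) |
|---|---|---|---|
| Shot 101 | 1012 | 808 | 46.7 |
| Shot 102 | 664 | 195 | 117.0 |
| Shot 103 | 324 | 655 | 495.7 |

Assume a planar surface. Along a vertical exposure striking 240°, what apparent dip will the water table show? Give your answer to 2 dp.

Two edge vectors: Shot 101→Shot 102 = (-348, -613, 70.3), Shot 101→Shot 103 = (-688, -153, 449).
Normal n = (Shot 101→Shot 102) × (Shot 101→Shot 103) = (-264481.1, 107885.6, -368500).
So ∂z/∂E = −n_x/n_z = −0.71772 and ∂z/∂N = −n_y/n_z = 0.29277.
Unit vector along 240° is (sin 240°, cos 240°) = (-0.8660, -0.5000).
Slope in that direction = a·(-0.8660) + b·(-0.5000) = 0.47518.
Apparent dip = arctan|0.47518| = 25.42° (true dip is 37.8°, so apparent ≤ true as expected).

25.42°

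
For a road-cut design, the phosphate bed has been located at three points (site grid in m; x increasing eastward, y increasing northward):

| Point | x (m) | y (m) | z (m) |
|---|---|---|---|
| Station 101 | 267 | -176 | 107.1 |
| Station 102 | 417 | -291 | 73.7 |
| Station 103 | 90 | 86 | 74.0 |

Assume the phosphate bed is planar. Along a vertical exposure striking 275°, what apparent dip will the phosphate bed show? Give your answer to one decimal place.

Let the plane be z = a·x + b·y + c.
Station 102−Station 101: 150a − 115b = −33.4;  Station 103−Station 101: −177a + 262b = −33.1.
Solving gives a = −0.66283, b = −0.57413.
Unit vector along 275° is (sin 275°, cos 275°) = (-0.9962, 0.0872).
Slope in that direction = a·(-0.9962) + b·(0.0872) = 0.61027.
Apparent dip = arctan|0.61027| = 31.4° (true dip is 41.2°, so apparent ≤ true as expected).

31.4°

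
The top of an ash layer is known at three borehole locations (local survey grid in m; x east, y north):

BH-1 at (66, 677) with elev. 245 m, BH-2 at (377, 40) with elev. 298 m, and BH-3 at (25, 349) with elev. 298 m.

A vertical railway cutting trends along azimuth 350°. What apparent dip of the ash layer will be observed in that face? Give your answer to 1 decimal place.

6.9°

Two edge vectors: BH-1→BH-2 = (311, -637, 53), BH-1→BH-3 = (-41, -328, 53).
Normal n = (BH-1→BH-2) × (BH-1→BH-3) = (-16377, -18656, -128125).
So ∂z/∂x = −n_x/n_z = −0.12782 and ∂z/∂y = −n_y/n_z = −0.14561.
Unit vector along 350° is (sin 350°, cos 350°) = (-0.1736, 0.9848).
Slope in that direction = a·(-0.1736) + b·(0.9848) = −0.12120.
Apparent dip = arctan|0.12120| = 6.9° (true dip is 11.0°, so apparent ≤ true as expected).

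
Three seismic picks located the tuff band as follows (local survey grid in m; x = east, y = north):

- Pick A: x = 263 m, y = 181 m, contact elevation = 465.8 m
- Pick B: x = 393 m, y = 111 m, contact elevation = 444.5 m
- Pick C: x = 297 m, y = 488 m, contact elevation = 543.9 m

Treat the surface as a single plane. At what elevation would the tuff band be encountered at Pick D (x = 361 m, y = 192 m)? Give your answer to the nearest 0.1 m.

Let the plane be z = a·x + b·y + c.
Pick B−Pick A: 130a − 70b = −21.3;  Pick C−Pick A: 34a + 307b = 78.1.
Solving gives a = −0.02535, b = 0.25721.
Then c = 465.8 − a·263 − b·181 = 425.91.
At (361, 192): z = −9.2 + 49.4 + 425.91 = 466.1 m.

466.1 m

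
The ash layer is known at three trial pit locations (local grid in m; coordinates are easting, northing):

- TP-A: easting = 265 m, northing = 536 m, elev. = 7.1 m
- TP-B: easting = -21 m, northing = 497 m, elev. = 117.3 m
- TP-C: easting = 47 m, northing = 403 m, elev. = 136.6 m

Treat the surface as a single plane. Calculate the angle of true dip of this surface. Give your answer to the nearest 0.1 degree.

28.7°

Let the plane be z = a·easting + b·northing + c.
TP-B−TP-A: −286a − 39b = 110.2;  TP-C−TP-A: −218a − 133b = 129.5.
Solving gives a = −0.32523, b = −0.44059.
Gradient magnitude |∇z| = √(a² + b²) = √(0.10578 + 0.19412) = 0.54763.
True dip = arctan(0.54763) = 28.7°, dipping toward NE (azimuth ≈ 036°).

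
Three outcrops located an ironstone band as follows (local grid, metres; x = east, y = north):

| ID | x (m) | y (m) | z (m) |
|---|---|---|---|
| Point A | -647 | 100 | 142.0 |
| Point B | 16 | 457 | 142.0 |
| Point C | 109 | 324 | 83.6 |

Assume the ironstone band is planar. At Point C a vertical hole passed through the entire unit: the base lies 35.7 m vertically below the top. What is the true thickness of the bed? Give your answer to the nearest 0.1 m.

33.6 m

Two edge vectors: Point A→Point B = (663, 357, 0), Point A→Point C = (756, 224, -58.4).
Normal n = (Point A→Point B) × (Point A→Point C) = (-20848.8, 38719.2, -121380).
So ∂z/∂x = −n_x/n_z = −0.17176 and ∂z/∂y = −n_y/n_z = 0.31899.
|∇z| = √(a²+b²) = 0.36230, so dip δ = arctan(0.36230) = 19.92°.
True thickness = vertical thickness × cos δ = 35.7 × cos 19.92° = 33.6 m.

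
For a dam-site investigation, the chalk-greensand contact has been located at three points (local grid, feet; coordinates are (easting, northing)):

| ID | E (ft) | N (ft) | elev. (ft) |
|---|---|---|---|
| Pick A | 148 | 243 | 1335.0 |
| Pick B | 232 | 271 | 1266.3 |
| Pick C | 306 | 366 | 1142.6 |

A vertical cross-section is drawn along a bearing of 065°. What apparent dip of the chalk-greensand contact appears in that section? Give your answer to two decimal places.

40.35°

Two edge vectors: Pick A→Pick B = (84, 28, -68.7), Pick A→Pick C = (158, 123, -192.4).
Normal n = (Pick A→Pick B) × (Pick A→Pick C) = (3062.9, 5307, 5908).
So ∂z/∂E = −n_x/n_z = −0.51843 and ∂z/∂N = −n_y/n_z = −0.89827.
Unit vector along 065° is (sin 65°, cos 65°) = (0.9063, 0.4226).
Slope in that direction = a·(0.9063) + b·(0.4226) = −0.84949.
Apparent dip = arctan|0.84949| = 40.35° (true dip is 46.0°, so apparent ≤ true as expected).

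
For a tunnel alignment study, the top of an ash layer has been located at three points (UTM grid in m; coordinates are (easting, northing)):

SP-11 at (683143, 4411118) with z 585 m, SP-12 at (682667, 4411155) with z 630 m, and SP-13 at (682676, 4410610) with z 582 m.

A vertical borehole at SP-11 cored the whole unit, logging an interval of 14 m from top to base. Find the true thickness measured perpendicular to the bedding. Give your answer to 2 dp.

13.89 m

Let the plane be z = a·E + b·N + c.
SP-12−SP-11: −476a + 37b = 45;  SP-13−SP-11: −467a − 508b = −3.
Solving gives a = −0.08780, b = 0.08662.
|∇z| = √(a²+b²) = 0.12334, so dip δ = arctan(0.12334) = 7.03°.
True thickness = vertical thickness × cos δ = 14 × cos 7.03° = 13.89 m.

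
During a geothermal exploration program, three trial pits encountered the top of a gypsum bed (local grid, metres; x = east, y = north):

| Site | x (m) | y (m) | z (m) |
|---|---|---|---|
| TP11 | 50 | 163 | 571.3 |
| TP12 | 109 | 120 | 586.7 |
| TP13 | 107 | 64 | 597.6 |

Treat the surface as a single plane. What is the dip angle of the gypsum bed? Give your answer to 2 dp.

12.97°

Let the plane be z = a·x + b·y + c.
TP12−TP11: 59a − 43b = 15.4;  TP13−TP11: 57a − 99b = 26.3.
Solving gives a = 0.11614, b = −0.19879.
Gradient magnitude |∇z| = √(a² + b²) = √(0.01349 + 0.03952) = 0.23023.
True dip = arctan(0.23023) = 12.97°, dipping toward NNW (azimuth ≈ 330°).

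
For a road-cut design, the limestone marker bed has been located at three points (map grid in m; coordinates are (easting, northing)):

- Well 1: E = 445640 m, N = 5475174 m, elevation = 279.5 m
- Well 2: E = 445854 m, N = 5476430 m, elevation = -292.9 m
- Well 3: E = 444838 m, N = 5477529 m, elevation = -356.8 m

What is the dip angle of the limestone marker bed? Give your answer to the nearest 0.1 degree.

Let the plane be z = a·E + b·N + c.
Well 2−Well 1: 214a + 1256b = −572.4;  Well 3−Well 1: −802a + 2355b = −636.3.
Solving gives a = −0.36314, b = −0.39386.
Gradient magnitude |∇z| = √(a² + b²) = √(0.13187 + 0.15513) = 0.53572.
True dip = arctan(0.53572) = 28.2°, dipping toward NE (azimuth ≈ 043°).

28.2°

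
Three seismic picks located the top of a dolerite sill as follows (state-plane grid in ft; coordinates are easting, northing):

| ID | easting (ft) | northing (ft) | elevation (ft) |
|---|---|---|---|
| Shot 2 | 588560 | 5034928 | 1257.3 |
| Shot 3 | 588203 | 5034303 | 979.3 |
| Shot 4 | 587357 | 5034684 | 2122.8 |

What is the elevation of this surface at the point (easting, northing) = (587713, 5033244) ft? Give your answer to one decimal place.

403.0 ft

Two edge vectors: Shot 2→Shot 3 = (-357, -625, -278), Shot 2→Shot 4 = (-1203, -244, 865.5).
Normal n = (Shot 2→Shot 3) × (Shot 2→Shot 4) = (-608769.5, 643417.5, -664767).
So ∂z/∂easting = −n_x/n_z = −0.915763719 and ∂z/∂northing = −n_y/n_z = 0.967884236.
Intercept c from Shot 2: 1257.3 + 538981.89 − 4873227.44 = −4332988.25.
At (587713, 5033244): z = −538206.2 + 4871597.5 − 4332988.25 = 403.0 ft.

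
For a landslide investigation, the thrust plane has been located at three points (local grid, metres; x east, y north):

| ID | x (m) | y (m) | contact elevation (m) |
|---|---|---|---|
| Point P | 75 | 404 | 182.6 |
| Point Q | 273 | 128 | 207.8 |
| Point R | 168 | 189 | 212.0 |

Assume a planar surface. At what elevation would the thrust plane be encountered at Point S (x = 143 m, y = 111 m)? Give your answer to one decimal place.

232.0 m

Two edge vectors: Point P→Point Q = (198, -276, 25.2), Point P→Point R = (93, -215, 29.4).
Normal n = (Point P→Point Q) × (Point P→Point R) = (-2696.4, -3477.6, -16902).
So ∂z/∂x = −n_x/n_z = −0.15953 and ∂z/∂y = −n_y/n_z = −0.20575.
Intercept c from Point P: 182.6 + 11.96 + 83.12 = 277.69.
At (143, 111): z = −22.8 − 22.8 + 277.69 = 232.0 m.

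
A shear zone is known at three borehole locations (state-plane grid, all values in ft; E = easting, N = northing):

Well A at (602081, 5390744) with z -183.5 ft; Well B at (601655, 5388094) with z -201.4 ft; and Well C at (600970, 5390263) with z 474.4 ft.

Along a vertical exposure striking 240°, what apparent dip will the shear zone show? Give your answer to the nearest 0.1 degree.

26.5°

Let the plane be z = a·E + b·N + c.
Well B−Well A: −426a − 2650b = −17.9;  Well C−Well A: −1111a − 481b = 657.9.
Solving gives a = −0.63961, b = 0.10957.
Unit vector along 240° is (sin 240°, cos 240°) = (-0.8660, -0.5000).
Slope in that direction = a·(-0.8660) + b·(-0.5000) = 0.49913.
Apparent dip = arctan|0.49913| = 26.5° (true dip is 33.0°, so apparent ≤ true as expected).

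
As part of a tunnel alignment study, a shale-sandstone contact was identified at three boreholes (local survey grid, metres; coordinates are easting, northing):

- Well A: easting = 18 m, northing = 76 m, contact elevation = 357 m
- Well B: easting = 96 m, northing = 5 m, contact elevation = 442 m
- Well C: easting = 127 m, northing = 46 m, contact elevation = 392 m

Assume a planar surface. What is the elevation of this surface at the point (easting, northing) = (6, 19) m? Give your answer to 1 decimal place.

Two edge vectors: Well A→Well B = (78, -71, 85), Well A→Well C = (109, -30, 35).
Normal n = (Well A→Well B) × (Well A→Well C) = (65, 6535, 5399).
So ∂z/∂easting = −n_x/n_z = −0.01204 and ∂z/∂northing = −n_y/n_z = −1.21041.
Intercept c from Well A: 357 + 0.22 + 91.99 = 449.21.
At (6, 19): z = −0.1 − 23.0 + 449.21 = 426.1 m.

426.1 m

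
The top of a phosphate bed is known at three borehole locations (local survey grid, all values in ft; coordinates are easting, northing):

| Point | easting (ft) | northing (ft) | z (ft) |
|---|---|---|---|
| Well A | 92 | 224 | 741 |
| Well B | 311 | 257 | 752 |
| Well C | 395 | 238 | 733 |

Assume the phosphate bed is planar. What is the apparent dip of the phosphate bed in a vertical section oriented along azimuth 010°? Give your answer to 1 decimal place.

35.4°

Let the plane be z = a·easting + b·northing + c.
Well B−Well A: 219a + 33b = 11;  Well C−Well A: 303a + 14b = −8.
Solving gives a = −0.06029, b = 0.73345.
Unit vector along 010° is (sin 10°, cos 10°) = (0.1736, 0.9848).
Slope in that direction = a·(0.1736) + b·(0.9848) = 0.71184.
Apparent dip = arctan|0.71184| = 35.4° (true dip is 36.4°, so apparent ≤ true as expected).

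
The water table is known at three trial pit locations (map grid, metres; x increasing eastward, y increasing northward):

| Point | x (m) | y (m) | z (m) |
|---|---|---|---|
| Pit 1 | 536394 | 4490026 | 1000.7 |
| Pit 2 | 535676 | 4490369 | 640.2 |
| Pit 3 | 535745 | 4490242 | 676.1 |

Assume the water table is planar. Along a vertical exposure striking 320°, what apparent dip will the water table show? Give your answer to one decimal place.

18.2°

Two edge vectors: Pit 1→Pit 2 = (-718, 343, -360.5), Pit 1→Pit 3 = (-649, 216, -324.6).
Normal n = (Pit 1→Pit 2) × (Pit 1→Pit 3) = (-33469.8, 901.7, 67519).
So ∂z/∂x = −n_x/n_z = 0.49571 and ∂z/∂y = −n_y/n_z = −0.01335.
Unit vector along 320° is (sin 320°, cos 320°) = (-0.6428, 0.7660).
Slope in that direction = a·(-0.6428) + b·(0.7660) = −0.32887.
Apparent dip = arctan|0.32887| = 18.2° (true dip is 26.4°, so apparent ≤ true as expected).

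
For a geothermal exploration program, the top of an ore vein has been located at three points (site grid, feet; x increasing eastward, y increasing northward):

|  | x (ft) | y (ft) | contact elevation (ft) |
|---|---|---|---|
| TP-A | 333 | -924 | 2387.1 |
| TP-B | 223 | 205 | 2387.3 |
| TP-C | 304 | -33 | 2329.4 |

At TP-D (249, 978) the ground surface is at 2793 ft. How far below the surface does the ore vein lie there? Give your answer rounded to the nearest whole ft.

507 ft

Two edge vectors: TP-A→TP-B = (-110, 1129, 0.2), TP-A→TP-C = (-29, 891, -57.7).
Normal n = (TP-A→TP-B) × (TP-A→TP-C) = (-65321.5, -6352.8, -65269).
So ∂z/∂x = −n_x/n_z = −1.00080 and ∂z/∂y = −n_y/n_z = −0.09733.
Intercept c from TP-A: 2387.1 + 333.27 − 89.94 = 2630.43.
At (249, 978): z_contact = −249.2 − 95.2 + 2630.43 = 2286.0 ft.
Depth below ground = 2793 − 2286.0 = 507 ft.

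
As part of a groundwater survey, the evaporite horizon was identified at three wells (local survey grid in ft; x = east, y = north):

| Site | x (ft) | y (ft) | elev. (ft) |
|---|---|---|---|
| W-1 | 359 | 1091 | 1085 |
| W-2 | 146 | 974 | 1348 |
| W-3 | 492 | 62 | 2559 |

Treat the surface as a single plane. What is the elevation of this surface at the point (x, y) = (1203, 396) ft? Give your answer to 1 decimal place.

Two edge vectors: W-1→W-2 = (-213, -117, 263), W-1→W-3 = (133, -1029, 1474).
Normal n = (W-1→W-2) × (W-1→W-3) = (98169, 348941, 234738).
So ∂z/∂x = −n_x/n_z = −0.418207 and ∂z/∂y = −n_y/n_z = −1.486513.
Intercept c from W-1: 1085 + 150.14 + 1621.79 = 2856.92.
At (1203, 396): z = −503.1 − 588.7 + 2856.92 = 1765.2 ft.

1765.2 ft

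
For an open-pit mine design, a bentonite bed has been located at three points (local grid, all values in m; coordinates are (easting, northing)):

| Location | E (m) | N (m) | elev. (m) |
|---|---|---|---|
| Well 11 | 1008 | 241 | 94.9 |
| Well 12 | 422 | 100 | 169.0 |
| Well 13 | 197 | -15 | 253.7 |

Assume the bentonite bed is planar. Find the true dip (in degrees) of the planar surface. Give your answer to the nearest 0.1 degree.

42.9°

Two edge vectors: Well 11→Well 12 = (-586, -141, 74.1), Well 11→Well 13 = (-811, -256, 158.8).
Normal n = (Well 11→Well 12) × (Well 11→Well 13) = (-3421.2, 32961.7, 35665).
So ∂z/∂E = −n_x/n_z = 0.09593 and ∂z/∂N = −n_y/n_z = −0.92420.
Gradient magnitude |∇z| = √(a² + b²) = √(0.00920 + 0.85415) = 0.92917.
True dip = arctan(0.92917) = 42.9°, dipping toward N (azimuth ≈ 354°).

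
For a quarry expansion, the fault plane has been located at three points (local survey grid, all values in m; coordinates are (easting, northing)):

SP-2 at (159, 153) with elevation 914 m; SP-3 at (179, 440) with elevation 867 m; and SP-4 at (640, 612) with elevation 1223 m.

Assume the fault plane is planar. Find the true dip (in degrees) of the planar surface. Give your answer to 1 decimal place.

41.5°

Two edge vectors: SP-2→SP-3 = (20, 287, -47), SP-2→SP-4 = (481, 459, 309).
Normal n = (SP-2→SP-3) × (SP-2→SP-4) = (110256, -28787, -128867).
So ∂z/∂E = −n_x/n_z = 0.85558 and ∂z/∂N = −n_y/n_z = −0.22339.
Gradient magnitude |∇z| = √(a² + b²) = √(0.73202 + 0.04990) = 0.88426.
True dip = arctan(0.88426) = 41.5°, dipping toward WNW (azimuth ≈ 285°).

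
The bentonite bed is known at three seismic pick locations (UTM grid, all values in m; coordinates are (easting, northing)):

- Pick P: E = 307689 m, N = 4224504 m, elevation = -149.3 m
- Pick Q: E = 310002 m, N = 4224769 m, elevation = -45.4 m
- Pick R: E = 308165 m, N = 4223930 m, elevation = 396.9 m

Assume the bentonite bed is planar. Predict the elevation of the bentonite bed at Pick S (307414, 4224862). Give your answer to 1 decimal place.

-486.9 m

Two edge vectors: Pick P→Pick Q = (2313, 265, 103.9), Pick P→Pick R = (476, -574, 546.2).
Normal n = (Pick P→Pick Q) × (Pick P→Pick R) = (204381.6, -1213904.2, -1453802).
So ∂z/∂E = −n_x/n_z = 0.140584206 and ∂z/∂N = −n_y/n_z = −0.834985920.
Intercept c from Pick P: -149.3 − 43256.21 + 3527401.36 = 3483995.84.
At (307414, 4224862): z = 43217.6 − 3527700.3 + 3483995.84 = -486.9 m.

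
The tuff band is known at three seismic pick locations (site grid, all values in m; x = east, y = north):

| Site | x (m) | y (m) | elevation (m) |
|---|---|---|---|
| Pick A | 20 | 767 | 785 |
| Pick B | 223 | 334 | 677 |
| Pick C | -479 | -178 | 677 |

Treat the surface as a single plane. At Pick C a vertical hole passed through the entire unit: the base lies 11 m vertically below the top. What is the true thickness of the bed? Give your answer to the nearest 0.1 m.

Let the plane be z = a·x + b·y + c.
Pick B−Pick A: 203a − 433b = −108;  Pick C−Pick A: −499a − 945b = −108.
Solving gives a = −0.13556, b = 0.18587.
|∇z| = √(a²+b²) = 0.23005, so dip δ = arctan(0.23005) = 12.96°.
True thickness = vertical thickness × cos δ = 11 × cos 12.96° = 10.7 m.

10.7 m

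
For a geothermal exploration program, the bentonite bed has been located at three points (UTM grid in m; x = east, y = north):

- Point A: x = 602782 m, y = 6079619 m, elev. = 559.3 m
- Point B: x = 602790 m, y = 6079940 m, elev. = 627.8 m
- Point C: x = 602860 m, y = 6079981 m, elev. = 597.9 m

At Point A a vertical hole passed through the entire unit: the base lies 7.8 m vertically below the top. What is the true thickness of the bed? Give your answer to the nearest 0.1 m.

Two edge vectors: Point A→Point B = (8, 321, 68.5), Point A→Point C = (78, 362, 38.6).
Normal n = (Point A→Point B) × (Point A→Point C) = (-12406.4, 5034.2, -22142).
So ∂z/∂x = −n_x/n_z = −0.56031 and ∂z/∂y = −n_y/n_z = 0.22736.
|∇z| = √(a²+b²) = 0.60468, so dip δ = arctan(0.60468) = 31.16°.
True thickness = vertical thickness × cos δ = 7.8 × cos 31.16° = 6.7 m.

6.7 m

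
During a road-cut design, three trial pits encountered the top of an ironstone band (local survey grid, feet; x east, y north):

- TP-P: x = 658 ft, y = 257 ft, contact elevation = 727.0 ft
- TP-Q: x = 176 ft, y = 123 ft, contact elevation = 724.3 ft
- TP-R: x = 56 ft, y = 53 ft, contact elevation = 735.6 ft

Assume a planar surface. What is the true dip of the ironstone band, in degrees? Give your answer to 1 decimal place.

Let the plane be z = a·x + b·y + c.
TP-Q−TP-P: −482a − 134b = −2.7;  TP-R−TP-P: −602a − 204b = 8.6.
Solving gives a = 0.09644, b = −0.32676.
Gradient magnitude |∇z| = √(a² + b²) = √(0.00930 + 0.10677) = 0.34070.
True dip = arctan(0.34070) = 18.8°, dipping toward NNW (azimuth ≈ 344°).

18.8°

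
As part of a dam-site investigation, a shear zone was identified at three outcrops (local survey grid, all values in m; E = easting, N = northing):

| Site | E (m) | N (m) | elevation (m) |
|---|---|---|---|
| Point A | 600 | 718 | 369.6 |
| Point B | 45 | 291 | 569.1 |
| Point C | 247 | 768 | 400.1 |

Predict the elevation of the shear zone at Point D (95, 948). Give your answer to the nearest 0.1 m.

365.7 m

Two edge vectors: Point A→Point B = (-555, -427, 199.5), Point A→Point C = (-353, 50, 30.5).
Normal n = (Point A→Point B) × (Point A→Point C) = (-22998.5, -53496, -178481).
So ∂z/∂E = −n_x/n_z = −0.12886 and ∂z/∂N = −n_y/n_z = −0.29973.
Intercept c from Point A: 369.6 + 77.31 + 215.21 = 662.12.
At (95, 948): z = −12.2 − 284.1 + 662.12 = 365.7 m.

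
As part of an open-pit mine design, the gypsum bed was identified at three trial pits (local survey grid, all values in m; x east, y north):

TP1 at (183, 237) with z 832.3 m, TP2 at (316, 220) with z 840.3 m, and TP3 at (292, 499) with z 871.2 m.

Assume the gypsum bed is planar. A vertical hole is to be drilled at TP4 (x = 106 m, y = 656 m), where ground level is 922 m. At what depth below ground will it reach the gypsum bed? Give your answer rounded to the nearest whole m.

Let the plane be z = a·x + b·y + c.
TP2−TP1: 133a − 17b = 8;  TP3−TP1: 109a + 262b = 38.9.
Solving gives a = 0.07513, b = 0.11722.
Then c = 832.3 − a·183 − b·237 = 790.77.
At (106, 656): z_contact = 8.0 + 76.9 + 790.77 = 875.6 m.
Depth below ground = 922 − 875.6 = 46 m.

46 m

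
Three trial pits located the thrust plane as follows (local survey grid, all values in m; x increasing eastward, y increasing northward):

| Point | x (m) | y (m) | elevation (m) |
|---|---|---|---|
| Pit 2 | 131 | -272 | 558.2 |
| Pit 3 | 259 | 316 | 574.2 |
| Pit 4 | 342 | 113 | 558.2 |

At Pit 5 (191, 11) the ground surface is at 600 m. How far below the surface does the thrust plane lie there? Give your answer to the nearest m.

Two edge vectors: Pit 2→Pit 3 = (128, 588, 16), Pit 2→Pit 4 = (211, 385, 0).
Normal n = (Pit 2→Pit 3) × (Pit 2→Pit 4) = (-6160, 3376, -74788).
So ∂z/∂x = −n_x/n_z = −0.08237 and ∂z/∂y = −n_y/n_z = 0.04514.
Intercept c from Pit 2: 558.2 + 10.79 + 12.28 = 581.27.
At (191, 11): z_contact = −15.7 + 0.5 + 581.27 = 566.0 m.
Depth below ground = 600 − 566.0 = 34 m.

34 m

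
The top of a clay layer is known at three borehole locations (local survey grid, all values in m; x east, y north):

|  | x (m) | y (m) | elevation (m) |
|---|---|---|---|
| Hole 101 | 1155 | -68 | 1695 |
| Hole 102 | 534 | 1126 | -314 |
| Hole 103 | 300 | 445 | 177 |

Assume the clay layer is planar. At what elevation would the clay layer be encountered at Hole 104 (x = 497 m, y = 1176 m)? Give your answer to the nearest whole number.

Let the plane be z = a·x + b·y + c.
Hole 102−Hole 101: −621a + 1194b = −2009;  Hole 103−Hole 101: −855a + 513b = −1518.
Solving gives a = 1.11331, b = −1.10355.
Then c = 1695 − a·1155 − b·-68 = 334.08.
At (497, 1176): z = 553.3 − 1297.8 + 334.08 = -410.4 m.

-410 m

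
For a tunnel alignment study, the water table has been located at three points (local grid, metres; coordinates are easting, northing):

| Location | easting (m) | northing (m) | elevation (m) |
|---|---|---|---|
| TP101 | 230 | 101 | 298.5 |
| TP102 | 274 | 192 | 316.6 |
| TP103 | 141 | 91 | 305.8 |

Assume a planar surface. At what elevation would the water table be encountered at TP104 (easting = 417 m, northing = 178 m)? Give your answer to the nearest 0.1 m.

297.3 m

Two edge vectors: TP101→TP102 = (44, 91, 18.1), TP101→TP103 = (-89, -10, 7.3).
Normal n = (TP101→TP102) × (TP101→TP103) = (845.3, -1932.1, 7659).
So ∂z/∂easting = −n_x/n_z = −0.11037 and ∂z/∂northing = −n_y/n_z = 0.25227.
Intercept c from TP101: 298.5 + 25.38 − 25.48 = 298.41.
At (417, 178): z = −46.0 + 44.9 + 298.41 = 297.3 m.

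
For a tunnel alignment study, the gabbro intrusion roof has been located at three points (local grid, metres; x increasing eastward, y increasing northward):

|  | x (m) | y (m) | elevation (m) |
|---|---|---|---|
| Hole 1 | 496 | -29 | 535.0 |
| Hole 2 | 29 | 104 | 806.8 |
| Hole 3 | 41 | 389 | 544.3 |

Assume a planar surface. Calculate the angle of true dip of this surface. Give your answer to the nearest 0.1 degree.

Let the plane be z = a·x + b·y + c.
Hole 2−Hole 1: −467a + 133b = 271.8;  Hole 3−Hole 1: −455a + 418b = 9.3.
Solving gives a = −0.83432, b = −0.88592.
Gradient magnitude |∇z| = √(a² + b²) = √(0.69609 + 0.78486) = 1.21694.
True dip = arctan(1.21694) = 50.6°, dipping toward NE (azimuth ≈ 043°).

50.6°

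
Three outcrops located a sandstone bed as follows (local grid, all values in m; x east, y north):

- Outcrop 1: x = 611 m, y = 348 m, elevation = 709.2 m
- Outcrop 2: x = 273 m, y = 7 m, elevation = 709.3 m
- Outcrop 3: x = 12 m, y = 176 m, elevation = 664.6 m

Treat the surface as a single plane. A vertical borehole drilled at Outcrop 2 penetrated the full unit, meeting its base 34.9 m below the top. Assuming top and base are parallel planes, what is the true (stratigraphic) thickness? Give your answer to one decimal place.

Two edge vectors: Outcrop 1→Outcrop 2 = (-338, -341, 0.1), Outcrop 1→Outcrop 3 = (-599, -172, -44.6).
Normal n = (Outcrop 1→Outcrop 2) × (Outcrop 1→Outcrop 3) = (15225.8, -15134.7, -146123).
So ∂z/∂x = −n_x/n_z = 0.10420 and ∂z/∂y = −n_y/n_z = −0.10358.
|∇z| = √(a²+b²) = 0.14692, so dip δ = arctan(0.14692) = 8.36°.
True thickness = vertical thickness × cos δ = 34.9 × cos 8.36° = 34.5 m.

34.5 m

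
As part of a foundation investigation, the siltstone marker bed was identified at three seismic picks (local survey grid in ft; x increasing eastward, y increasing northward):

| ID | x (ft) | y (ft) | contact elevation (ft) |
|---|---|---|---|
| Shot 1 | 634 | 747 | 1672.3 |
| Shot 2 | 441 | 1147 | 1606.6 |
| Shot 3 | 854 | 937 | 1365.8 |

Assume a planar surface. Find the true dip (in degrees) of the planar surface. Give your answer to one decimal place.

Let the plane be z = a·x + b·y + c.
Shot 2−Shot 1: −193a + 400b = −65.7;  Shot 3−Shot 1: 220a + 190b = −306.5.
Solving gives a = −0.88327, b = −0.59043.
Gradient magnitude |∇z| = √(a² + b²) = √(0.78016 + 0.34860) = 1.06243.
True dip = arctan(1.06243) = 46.7°, dipping toward NE (azimuth ≈ 056°).

46.7°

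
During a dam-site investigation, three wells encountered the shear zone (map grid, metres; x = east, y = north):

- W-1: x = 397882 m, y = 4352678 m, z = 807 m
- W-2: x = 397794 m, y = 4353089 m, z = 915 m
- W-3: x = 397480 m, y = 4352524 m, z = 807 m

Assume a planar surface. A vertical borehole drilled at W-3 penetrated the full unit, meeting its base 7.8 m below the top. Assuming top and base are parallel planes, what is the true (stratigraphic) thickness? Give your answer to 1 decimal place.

7.5 m

Two edge vectors: W-1→W-2 = (-88, 411, 108), W-1→W-3 = (-402, -154, 0).
Normal n = (W-1→W-2) × (W-1→W-3) = (16632, -43416, 178774).
So ∂z/∂x = −n_x/n_z = −0.09303 and ∂z/∂y = −n_y/n_z = 0.24285.
|∇z| = √(a²+b²) = 0.26006, so dip δ = arctan(0.26006) = 14.58°.
True thickness = vertical thickness × cos δ = 7.8 × cos 14.58° = 7.5 m.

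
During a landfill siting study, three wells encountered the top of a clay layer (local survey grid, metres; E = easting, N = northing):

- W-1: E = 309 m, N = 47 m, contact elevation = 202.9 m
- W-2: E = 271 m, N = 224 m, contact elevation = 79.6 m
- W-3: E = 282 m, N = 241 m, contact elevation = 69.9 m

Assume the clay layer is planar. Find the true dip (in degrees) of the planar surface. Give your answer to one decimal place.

Two edge vectors: W-1→W-2 = (-38, 177, -123.3), W-1→W-3 = (-27, 194, -133).
Normal n = (W-1→W-2) × (W-1→W-3) = (379.2, -1724.9, -2593).
So ∂z/∂E = −n_x/n_z = 0.14624 and ∂z/∂N = −n_y/n_z = −0.66521.
Gradient magnitude |∇z| = √(a² + b²) = √(0.02139 + 0.44251) = 0.68110.
True dip = arctan(0.68110) = 34.3°, dipping toward NNW (azimuth ≈ 348°).

34.3°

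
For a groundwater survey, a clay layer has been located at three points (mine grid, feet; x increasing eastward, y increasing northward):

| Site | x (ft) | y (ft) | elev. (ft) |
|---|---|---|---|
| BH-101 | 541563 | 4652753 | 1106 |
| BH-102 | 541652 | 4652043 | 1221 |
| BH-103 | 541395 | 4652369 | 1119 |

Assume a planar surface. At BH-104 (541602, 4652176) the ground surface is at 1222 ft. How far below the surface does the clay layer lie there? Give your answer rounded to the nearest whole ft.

30 ft

Two edge vectors: BH-101→BH-102 = (89, -710, 115), BH-101→BH-103 = (-168, -384, 13).
Normal n = (BH-101→BH-102) × (BH-101→BH-103) = (34930, -20477, -153456).
So ∂z/∂x = −n_x/n_z = 0.22762225 and ∂z/∂y = −n_y/n_z = −0.13343890.
Intercept c from BH-101: 1106 − 123271.79 + 620858.25 = 498692.46.
At (541602, 4652176): z_contact = 123280.7 − 620781.3 + 498692.46 = 1191.9 ft.
Depth below ground = 1222 − 1191.9 = 30 ft.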